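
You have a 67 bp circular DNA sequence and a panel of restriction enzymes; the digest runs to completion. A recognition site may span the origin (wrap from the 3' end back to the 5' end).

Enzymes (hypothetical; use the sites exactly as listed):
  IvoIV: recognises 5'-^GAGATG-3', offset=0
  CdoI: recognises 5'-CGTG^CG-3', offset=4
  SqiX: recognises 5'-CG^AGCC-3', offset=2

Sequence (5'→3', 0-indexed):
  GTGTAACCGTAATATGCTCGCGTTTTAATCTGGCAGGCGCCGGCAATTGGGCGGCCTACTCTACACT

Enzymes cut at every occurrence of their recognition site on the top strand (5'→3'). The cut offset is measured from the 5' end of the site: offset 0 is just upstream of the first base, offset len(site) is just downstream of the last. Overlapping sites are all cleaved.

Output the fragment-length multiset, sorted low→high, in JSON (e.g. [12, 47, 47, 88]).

Per-enzyme occurrences:
  IvoIV (GAGATG, off=0): no sites
  CdoI (CGTGCG, off=4): no sites
  SqiX (CGAGCC, off=2): no sites

All cut coordinates (distinct, sorted): ∅

Fragment lengths:
  no cuts → one circular fragment of 67 bp

[67]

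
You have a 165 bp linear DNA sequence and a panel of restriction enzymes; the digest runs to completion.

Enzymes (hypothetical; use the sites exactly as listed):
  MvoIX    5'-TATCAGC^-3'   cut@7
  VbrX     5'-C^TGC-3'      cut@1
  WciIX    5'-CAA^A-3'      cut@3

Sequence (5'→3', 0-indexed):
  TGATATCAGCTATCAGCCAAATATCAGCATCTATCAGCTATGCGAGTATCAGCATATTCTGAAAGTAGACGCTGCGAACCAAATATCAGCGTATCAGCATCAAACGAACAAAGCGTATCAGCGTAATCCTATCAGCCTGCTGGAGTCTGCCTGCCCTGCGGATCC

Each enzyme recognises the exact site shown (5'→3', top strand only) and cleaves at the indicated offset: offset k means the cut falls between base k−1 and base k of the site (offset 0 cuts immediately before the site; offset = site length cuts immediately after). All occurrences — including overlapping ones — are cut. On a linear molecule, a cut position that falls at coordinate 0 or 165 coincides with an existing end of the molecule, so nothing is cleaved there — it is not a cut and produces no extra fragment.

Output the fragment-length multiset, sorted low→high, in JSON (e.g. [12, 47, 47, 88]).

[1,3,4,5,5,7,8,8,8,8,9,10,10,10,10,11,14,15,19]

Scan for sites:
  MvoIX TATCAGC/7: at [3, 10, 21, 31, 46, 83, 91, 115, 129] ⇒ [10, 17, 28, 38, 53, 90, 98, 122, 136]
  VbrX CTGC/1: at [71, 136, 146, 150, 155] ⇒ [72, 137, 147, 151, 156]
  WciIX CAAA/3: at [17, 79, 100, 108] ⇒ [20, 82, 103, 111]

Pooled cuts: [10, 17, 20, 28, 38, 53, 72, 82, 90, 98, 103, 111, 122, 136, 137, 147, 151, 156]

Fragments:
  [0,10): 10 bp
  [10,17): 7 bp
  [17,20): 3 bp
  [20,28): 8 bp
  [28,38): 10 bp
  [38,53): 15 bp
  [53,72): 19 bp
  [72,82): 10 bp
  [82,90): 8 bp
  [90,98): 8 bp
  [98,103): 5 bp
  [103,111): 8 bp
  [111,122): 11 bp
  [122,136): 14 bp
  [136,137): 1 bp
  [137,147): 10 bp
  [147,151): 4 bp
  [151,156): 5 bp
  [156,165): 9 bp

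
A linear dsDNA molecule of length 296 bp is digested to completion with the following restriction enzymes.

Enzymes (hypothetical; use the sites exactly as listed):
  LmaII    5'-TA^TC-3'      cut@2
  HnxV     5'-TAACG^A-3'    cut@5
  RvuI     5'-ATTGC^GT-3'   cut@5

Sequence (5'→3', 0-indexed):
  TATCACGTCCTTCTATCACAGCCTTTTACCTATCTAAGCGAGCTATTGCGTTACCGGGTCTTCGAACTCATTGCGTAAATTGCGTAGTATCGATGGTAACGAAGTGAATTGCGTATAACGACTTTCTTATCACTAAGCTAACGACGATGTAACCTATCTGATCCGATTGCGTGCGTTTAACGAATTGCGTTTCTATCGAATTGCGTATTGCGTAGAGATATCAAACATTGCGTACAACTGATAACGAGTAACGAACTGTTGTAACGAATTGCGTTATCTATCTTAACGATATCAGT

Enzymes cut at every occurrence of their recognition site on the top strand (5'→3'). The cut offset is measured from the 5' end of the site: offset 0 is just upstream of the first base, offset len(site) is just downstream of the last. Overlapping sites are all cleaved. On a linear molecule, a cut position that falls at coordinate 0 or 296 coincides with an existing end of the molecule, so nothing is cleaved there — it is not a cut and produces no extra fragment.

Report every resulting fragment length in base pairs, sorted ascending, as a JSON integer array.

Per-enzyme occurrences:
  LmaII (TATC, off=2): starts [0, 13, 30, 87, 127, 154, 193, 218, 274, 278, 289] → cuts [2, 15, 32, 89, 129, 156, 195, 220, 276, 280, 291]
  HnxV (TAACGA, off=5): starts [96, 115, 138, 177, 241, 248, 261, 283] → cuts [101, 120, 143, 182, 246, 253, 266, 288]
  RvuI (ATTGCGT, off=5): starts [44, 69, 78, 107, 165, 183, 199, 206, 226, 267] → cuts [49, 74, 83, 112, 170, 188, 204, 211, 231, 272]

All cut coordinates (distinct, sorted): [2, 15, 32, 49, 74, 83, 89, 101, 112, 120, 129, 143, 156, 170, 182, 188, 195, 204, 211, 220, 231, 246, 253, 266, 272, 276, 280, 288, 291]

Fragment lengths:
  [0,2): 2 bp
  [2,15): 13 bp
  [15,32): 17 bp
  [32,49): 17 bp
  [49,74): 25 bp
  [74,83): 9 bp
  [83,89): 6 bp
  [89,101): 12 bp
  [101,112): 11 bp
  [112,120): 8 bp
  [120,129): 9 bp
  [129,143): 14 bp
  [143,156): 13 bp
  [156,170): 14 bp
  [170,182): 12 bp
  [182,188): 6 bp
  [188,195): 7 bp
  [195,204): 9 bp
  [204,211): 7 bp
  [211,220): 9 bp
  [220,231): 11 bp
  [231,246): 15 bp
  [246,253): 7 bp
  [253,266): 13 bp
  [266,272): 6 bp
  [272,276): 4 bp
  [276,280): 4 bp
  [280,288): 8 bp
  [288,291): 3 bp
  [291,296): 5 bp

[2,3,4,4,5,6,6,6,7,7,7,8,8,9,9,9,9,11,11,12,12,13,13,13,14,14,15,17,17,25]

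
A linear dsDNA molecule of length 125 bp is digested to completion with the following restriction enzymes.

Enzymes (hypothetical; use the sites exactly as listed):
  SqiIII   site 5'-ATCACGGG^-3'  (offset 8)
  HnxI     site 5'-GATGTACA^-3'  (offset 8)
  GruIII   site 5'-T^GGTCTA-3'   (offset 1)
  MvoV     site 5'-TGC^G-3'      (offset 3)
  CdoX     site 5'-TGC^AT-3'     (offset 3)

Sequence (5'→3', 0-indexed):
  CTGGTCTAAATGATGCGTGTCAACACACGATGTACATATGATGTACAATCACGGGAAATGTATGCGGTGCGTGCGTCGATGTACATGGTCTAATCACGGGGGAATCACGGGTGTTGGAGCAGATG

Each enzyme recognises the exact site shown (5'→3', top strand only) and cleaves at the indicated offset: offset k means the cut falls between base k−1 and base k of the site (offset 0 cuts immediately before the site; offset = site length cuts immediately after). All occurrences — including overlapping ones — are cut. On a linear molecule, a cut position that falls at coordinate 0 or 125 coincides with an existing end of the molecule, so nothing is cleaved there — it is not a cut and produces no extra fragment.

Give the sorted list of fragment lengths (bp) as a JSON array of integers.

[1,2,4,5,8,10,11,11,11,14,14,14,20]

Scan for sites:
  SqiIII (ATCACGGG, off=8): starts [47, 92, 103] → cuts [55, 100, 111]
  HnxI (GATGTACA, off=8): starts [28, 39, 77] → cuts [36, 47, 85]
  GruIII (TGGTCTA, off=1): starts [1, 85] → cuts [2, 86]
  MvoV (TGCG, off=3): starts [13, 62, 67, 71] → cuts [16, 65, 70, 74]
  CdoX (TGCAT, off=3): no sites

All cut coordinates (distinct, sorted): [2, 16, 36, 47, 55, 65, 70, 74, 85, 86, 100, 111]

Fragments:
  [0,2): 2 bp
  [2,16): 14 bp
  [16,36): 20 bp
  [36,47): 11 bp
  [47,55): 8 bp
  [55,65): 10 bp
  [65,70): 5 bp
  [70,74): 4 bp
  [74,85): 11 bp
  [85,86): 1 bp
  [86,100): 14 bp
  [100,111): 11 bp
  [111,125): 14 bp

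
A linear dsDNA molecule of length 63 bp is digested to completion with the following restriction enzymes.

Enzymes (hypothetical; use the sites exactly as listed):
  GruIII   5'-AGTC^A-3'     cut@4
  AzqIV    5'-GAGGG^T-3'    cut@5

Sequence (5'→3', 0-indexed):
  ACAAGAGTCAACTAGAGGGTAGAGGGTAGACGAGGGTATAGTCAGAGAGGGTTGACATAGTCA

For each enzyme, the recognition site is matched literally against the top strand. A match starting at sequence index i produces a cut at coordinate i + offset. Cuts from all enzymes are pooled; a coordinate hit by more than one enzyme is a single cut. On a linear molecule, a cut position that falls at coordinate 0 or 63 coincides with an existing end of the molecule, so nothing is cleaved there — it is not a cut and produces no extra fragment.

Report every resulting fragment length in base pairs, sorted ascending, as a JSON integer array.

[1,7,7,8,9,10,10,11]

Site scan:
  GruIII AGTCA/4: at [5, 39, 58] ⇒ [9, 43, 62]
  AzqIV GAGGGT/5: at [14, 21, 31, 46] ⇒ [19, 26, 36, 51]

All cut coordinates (distinct, sorted): [9, 19, 26, 36, 43, 51, 62]

Fragment lengths:
  [0,9): 9 bp
  [9,19): 10 bp
  [19,26): 7 bp
  [26,36): 10 bp
  [36,43): 7 bp
  [43,51): 8 bp
  [51,62): 11 bp
  [62,63): 1 bp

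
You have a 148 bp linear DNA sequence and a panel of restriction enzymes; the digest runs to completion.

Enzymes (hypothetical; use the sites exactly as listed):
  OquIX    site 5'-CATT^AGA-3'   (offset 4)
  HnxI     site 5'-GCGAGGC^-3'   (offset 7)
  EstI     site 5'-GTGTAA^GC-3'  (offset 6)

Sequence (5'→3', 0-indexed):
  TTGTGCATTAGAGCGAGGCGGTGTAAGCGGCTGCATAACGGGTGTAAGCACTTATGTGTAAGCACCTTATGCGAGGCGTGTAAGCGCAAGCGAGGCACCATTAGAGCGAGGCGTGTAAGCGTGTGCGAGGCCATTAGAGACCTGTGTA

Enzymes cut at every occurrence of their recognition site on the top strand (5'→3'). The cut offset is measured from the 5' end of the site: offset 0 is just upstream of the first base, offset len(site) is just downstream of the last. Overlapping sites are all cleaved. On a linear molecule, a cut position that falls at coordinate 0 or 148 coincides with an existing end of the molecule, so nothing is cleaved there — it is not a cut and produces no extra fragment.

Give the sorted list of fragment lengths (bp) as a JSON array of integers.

[4,6,6,6,7,9,10,10,13,13,13,14,16,21]

Site scan:
  OquIX (CATTAGA, off=4): starts [5, 98, 131] → cuts [9, 102, 135]
  HnxI (GCGAGGC, off=7): starts [12, 70, 89, 105, 124] → cuts [19, 77, 96, 112, 131]
  EstI (GTGTAAGC, off=6): starts [20, 41, 55, 77, 112] → cuts [26, 47, 61, 83, 118]

All cut coordinates (distinct, sorted): [9, 19, 26, 47, 61, 77, 83, 96, 102, 112, 118, 131, 135]

Fragment lengths:
  [0,9): 9 bp
  [9,19): 10 bp
  [19,26): 7 bp
  [26,47): 21 bp
  [47,61): 14 bp
  [61,77): 16 bp
  [77,83): 6 bp
  [83,96): 13 bp
  [96,102): 6 bp
  [102,112): 10 bp
  [112,118): 6 bp
  [118,131): 13 bp
  [131,135): 4 bp
  [135,148): 13 bp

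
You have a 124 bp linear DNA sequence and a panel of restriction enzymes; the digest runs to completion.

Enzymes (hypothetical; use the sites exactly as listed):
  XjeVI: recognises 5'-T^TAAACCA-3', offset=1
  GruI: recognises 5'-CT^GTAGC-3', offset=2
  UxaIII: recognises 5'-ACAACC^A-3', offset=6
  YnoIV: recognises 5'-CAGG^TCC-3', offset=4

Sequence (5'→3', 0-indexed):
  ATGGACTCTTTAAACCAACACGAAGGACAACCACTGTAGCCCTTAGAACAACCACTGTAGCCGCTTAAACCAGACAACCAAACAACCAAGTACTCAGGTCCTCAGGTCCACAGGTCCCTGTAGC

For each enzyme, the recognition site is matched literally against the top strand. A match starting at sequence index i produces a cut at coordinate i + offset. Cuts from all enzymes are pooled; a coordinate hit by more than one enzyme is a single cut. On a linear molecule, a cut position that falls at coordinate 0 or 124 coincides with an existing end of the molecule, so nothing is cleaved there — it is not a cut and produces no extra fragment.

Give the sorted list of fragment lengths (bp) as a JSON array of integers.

Site scan:
  XjeVI (TTAAACCA, off=1): starts [9, 64] → cuts [10, 65]
  GruI (CTGTAGC, off=2): starts [33, 54, 117] → cuts [35, 56, 119]
  UxaIII (ACAACCA, off=6): starts [26, 47, 73, 81] → cuts [32, 53, 79, 87]
  YnoIV (CAGGTCC, off=4): starts [94, 102, 110] → cuts [98, 106, 114]

All cut coordinates (distinct, sorted): [10, 32, 35, 53, 56, 65, 79, 87, 98, 106, 114, 119]

Fragment lengths:
  [0,10): 10 bp
  [10,32): 22 bp
  [32,35): 3 bp
  [35,53): 18 bp
  [53,56): 3 bp
  [56,65): 9 bp
  [65,79): 14 bp
  [79,87): 8 bp
  [87,98): 11 bp
  [98,106): 8 bp
  [106,114): 8 bp
  [114,119): 5 bp
  [119,124): 5 bp

[3,3,5,5,8,8,8,9,10,11,14,18,22]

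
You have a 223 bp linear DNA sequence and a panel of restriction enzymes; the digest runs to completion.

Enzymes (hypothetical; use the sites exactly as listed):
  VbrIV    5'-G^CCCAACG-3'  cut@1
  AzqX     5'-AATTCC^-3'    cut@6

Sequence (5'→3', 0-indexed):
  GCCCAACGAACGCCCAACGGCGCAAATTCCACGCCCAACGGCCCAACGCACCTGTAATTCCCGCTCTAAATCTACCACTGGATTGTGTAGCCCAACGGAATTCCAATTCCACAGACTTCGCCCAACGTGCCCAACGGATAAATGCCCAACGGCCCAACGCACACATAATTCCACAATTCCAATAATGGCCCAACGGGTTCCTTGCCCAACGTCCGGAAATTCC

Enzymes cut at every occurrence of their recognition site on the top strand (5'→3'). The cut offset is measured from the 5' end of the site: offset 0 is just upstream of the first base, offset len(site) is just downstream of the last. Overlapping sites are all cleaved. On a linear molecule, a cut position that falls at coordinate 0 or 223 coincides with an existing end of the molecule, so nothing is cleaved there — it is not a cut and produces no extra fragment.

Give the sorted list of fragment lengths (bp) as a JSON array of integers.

Per-enzyme occurrences:
  VbrIV GCCCAACG/1: at [0, 11, 32, 40, 89, 119, 128, 143, 151, 187, 203] ⇒ [1, 12, 33, 41, 90, 120, 129, 144, 152, 188, 204]
  AzqX AATTCC/6: at [24, 55, 98, 104, 166, 174, 217] ⇒ [30, 61, 104, 110, 172, 180] (position 223 is a terminus of the linear molecule — no cut)

Pooled cuts: [1, 12, 30, 33, 41, 61, 90, 104, 110, 120, 129, 144, 152, 172, 180, 188, 204]

Fragment lengths:
  [0,1): 1 bp
  [1,12): 11 bp
  [12,30): 18 bp
  [30,33): 3 bp
  [33,41): 8 bp
  [41,61): 20 bp
  [61,90): 29 bp
  [90,104): 14 bp
  [104,110): 6 bp
  [110,120): 10 bp
  [120,129): 9 bp
  [129,144): 15 bp
  [144,152): 8 bp
  [152,172): 20 bp
  [172,180): 8 bp
  [180,188): 8 bp
  [188,204): 16 bp
  [204,223): 19 bp

[1,3,6,8,8,8,8,9,10,11,14,15,16,18,19,20,20,29]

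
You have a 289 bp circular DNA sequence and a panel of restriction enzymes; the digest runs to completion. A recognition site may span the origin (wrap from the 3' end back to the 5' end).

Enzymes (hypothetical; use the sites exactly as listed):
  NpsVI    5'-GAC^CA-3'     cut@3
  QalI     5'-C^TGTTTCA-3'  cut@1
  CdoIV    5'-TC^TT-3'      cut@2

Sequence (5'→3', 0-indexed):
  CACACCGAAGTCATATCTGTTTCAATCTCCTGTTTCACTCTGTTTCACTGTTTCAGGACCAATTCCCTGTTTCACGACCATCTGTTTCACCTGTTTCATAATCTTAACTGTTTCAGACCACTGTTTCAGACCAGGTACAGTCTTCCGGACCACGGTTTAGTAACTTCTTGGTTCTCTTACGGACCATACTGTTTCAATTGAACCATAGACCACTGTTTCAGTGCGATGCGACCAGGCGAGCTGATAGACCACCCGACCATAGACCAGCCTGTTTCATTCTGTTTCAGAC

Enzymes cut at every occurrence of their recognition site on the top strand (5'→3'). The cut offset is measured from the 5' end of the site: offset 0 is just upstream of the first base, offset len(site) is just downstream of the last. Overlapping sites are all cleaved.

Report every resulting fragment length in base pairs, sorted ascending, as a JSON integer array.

Site scan:
  NpsVI (GACCA, off=3): starts [56, 75, 115, 128, 147, 181, 207, 229, 246, 254, 261, 286] → cuts [0, 59, 78, 118, 131, 150, 184, 210, 232, 249, 257, 264]
  QalI (CTGTTTCA, off=1): starts [16, 29, 39, 47, 66, 81, 90, 107, 120, 188, 212, 268, 278] → cuts [17, 30, 40, 48, 67, 82, 91, 108, 121, 189, 213, 269, 279]
  CdoIV (TCTT, off=2): starts [101, 140, 165, 174] → cuts [103, 142, 167, 176]

Pooled cuts: [0, 17, 30, 40, 48, 59, 67, 78, 82, 91, 103, 108, 118, 121, 131, 142, 150, 167, 176, 184, 189, 210, 213, 232, 249, 257, 264, 269, 279]

Fragments:
  0→17: 17 bp
  17→30: 13 bp
  30→40: 10 bp
  40→48: 8 bp
  48→59: 11 bp
  59→67: 8 bp
  67→78: 11 bp
  78→82: 4 bp
  82→91: 9 bp
  91→103: 12 bp
  103→108: 5 bp
  108→118: 10 bp
  118→121: 3 bp
  121→131: 10 bp
  131→142: 11 bp
  142→150: 8 bp
  150→167: 17 bp
  167→176: 9 bp
  176→184: 8 bp
  184→189: 5 bp
  189→210: 21 bp
  210→213: 3 bp
  213→232: 19 bp
  232→249: 17 bp
  249→257: 8 bp
  257→264: 7 bp
  264→269: 5 bp
  269→279: 10 bp
  279→0 (wrap): 289-279+0 = 10 bp

[3,3,4,5,5,5,7,8,8,8,8,8,9,9,10,10,10,10,10,11,11,11,12,13,17,17,17,19,21]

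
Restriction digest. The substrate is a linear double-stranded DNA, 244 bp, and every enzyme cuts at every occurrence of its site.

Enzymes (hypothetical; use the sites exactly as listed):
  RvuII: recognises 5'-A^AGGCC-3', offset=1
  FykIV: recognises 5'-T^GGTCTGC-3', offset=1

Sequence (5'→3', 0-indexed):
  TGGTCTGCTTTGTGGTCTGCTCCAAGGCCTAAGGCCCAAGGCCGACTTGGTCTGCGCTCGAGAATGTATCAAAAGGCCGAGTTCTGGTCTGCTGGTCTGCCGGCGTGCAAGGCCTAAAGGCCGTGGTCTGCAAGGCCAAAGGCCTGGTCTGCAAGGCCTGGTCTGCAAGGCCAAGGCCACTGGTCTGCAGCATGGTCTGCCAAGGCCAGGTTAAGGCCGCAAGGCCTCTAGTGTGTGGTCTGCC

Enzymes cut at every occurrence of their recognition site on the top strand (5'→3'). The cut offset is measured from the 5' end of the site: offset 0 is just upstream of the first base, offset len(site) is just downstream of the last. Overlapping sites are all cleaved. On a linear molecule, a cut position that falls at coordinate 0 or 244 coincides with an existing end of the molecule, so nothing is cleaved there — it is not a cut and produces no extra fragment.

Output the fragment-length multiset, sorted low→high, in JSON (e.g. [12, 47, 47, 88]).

[1,6,6,6,7,7,7,7,8,8,8,8,8,8,8,8,9,10,11,11,12,12,12,15,16,25]

Scan for sites:
  RvuII AAGGCC/1: at [23, 30, 37, 72, 108, 116, 131, 138, 152, 166, 172, 201, 212, 220] ⇒ [24, 31, 38, 73, 109, 117, 132, 139, 153, 167, 173, 202, 213, 221]
  FykIV TGGTCTGC/1: at [0, 12, 47, 84, 92, 123, 144, 158, 180, 192, 235] ⇒ [1, 13, 48, 85, 93, 124, 145, 159, 181, 193, 236]

Pooled cuts: [1, 13, 24, 31, 38, 48, 73, 85, 93, 109, 117, 124, 132, 139, 145, 153, 159, 167, 173, 181, 193, 202, 213, 221, 236]

Fragments:
  [0,1): 1 bp
  [1,13): 12 bp
  [13,24): 11 bp
  [24,31): 7 bp
  [31,38): 7 bp
  [38,48): 10 bp
  [48,73): 25 bp
  [73,85): 12 bp
  [85,93): 8 bp
  [93,109): 16 bp
  [109,117): 8 bp
  [117,124): 7 bp
  [124,132): 8 bp
  [132,139): 7 bp
  [139,145): 6 bp
  [145,153): 8 bp
  [153,159): 6 bp
  [159,167): 8 bp
  [167,173): 6 bp
  [173,181): 8 bp
  [181,193): 12 bp
  [193,202): 9 bp
  [202,213): 11 bp
  [213,221): 8 bp
  [221,236): 15 bp
  [236,244): 8 bp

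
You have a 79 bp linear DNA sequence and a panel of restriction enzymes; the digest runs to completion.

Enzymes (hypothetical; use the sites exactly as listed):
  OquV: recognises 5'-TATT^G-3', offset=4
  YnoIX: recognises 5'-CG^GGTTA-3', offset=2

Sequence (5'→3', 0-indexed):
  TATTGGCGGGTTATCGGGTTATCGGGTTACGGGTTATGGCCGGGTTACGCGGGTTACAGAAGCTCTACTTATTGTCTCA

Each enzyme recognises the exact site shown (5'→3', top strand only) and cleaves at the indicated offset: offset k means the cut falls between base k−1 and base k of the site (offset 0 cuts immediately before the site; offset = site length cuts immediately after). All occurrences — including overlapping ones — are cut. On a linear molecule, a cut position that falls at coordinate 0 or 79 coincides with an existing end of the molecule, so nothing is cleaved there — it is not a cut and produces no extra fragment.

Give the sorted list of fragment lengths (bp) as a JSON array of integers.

[4,4,6,7,8,8,9,11,22]

Scan for sites:
  OquV TATTG/4: at [0, 69] ⇒ [4, 73]
  YnoIX CGGGTTA/2: at [6, 14, 22, 29, 40, 49] ⇒ [8, 16, 24, 31, 42, 51]

Pooled cuts: [4, 8, 16, 24, 31, 42, 51, 73]

Fragment lengths:
  [0,4): 4 bp
  [4,8): 4 bp
  [8,16): 8 bp
  [16,24): 8 bp
  [24,31): 7 bp
  [31,42): 11 bp
  [42,51): 9 bp
  [51,73): 22 bp
  [73,79): 6 bp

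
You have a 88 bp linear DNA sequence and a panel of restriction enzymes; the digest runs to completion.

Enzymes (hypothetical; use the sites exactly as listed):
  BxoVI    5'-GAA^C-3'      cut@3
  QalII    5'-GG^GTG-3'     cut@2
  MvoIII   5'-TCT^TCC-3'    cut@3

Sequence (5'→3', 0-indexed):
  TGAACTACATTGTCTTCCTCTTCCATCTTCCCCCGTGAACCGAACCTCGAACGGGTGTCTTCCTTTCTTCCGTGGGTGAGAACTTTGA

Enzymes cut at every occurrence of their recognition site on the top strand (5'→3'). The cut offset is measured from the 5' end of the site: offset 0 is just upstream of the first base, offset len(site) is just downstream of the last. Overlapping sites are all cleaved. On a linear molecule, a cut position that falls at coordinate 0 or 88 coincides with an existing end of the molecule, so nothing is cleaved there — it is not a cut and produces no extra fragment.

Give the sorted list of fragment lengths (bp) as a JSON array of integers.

Per-enzyme occurrences:
  BxoVI GAAC/3: at [1, 36, 41, 48, 79] ⇒ [4, 39, 44, 51, 82]
  QalII GGGTG/2: at [52, 73] ⇒ [54, 75]
  MvoIII TCTTCC/3: at [12, 18, 25, 57, 65] ⇒ [15, 21, 28, 60, 68]

All cut coordinates (distinct, sorted): [4, 15, 21, 28, 39, 44, 51, 54, 60, 68, 75, 82]

Fragments:
  [0,4): 4 bp
  [4,15): 11 bp
  [15,21): 6 bp
  [21,28): 7 bp
  [28,39): 11 bp
  [39,44): 5 bp
  [44,51): 7 bp
  [51,54): 3 bp
  [54,60): 6 bp
  [60,68): 8 bp
  [68,75): 7 bp
  [75,82): 7 bp
  [82,88): 6 bp

[3,4,5,6,6,6,7,7,7,7,8,11,11]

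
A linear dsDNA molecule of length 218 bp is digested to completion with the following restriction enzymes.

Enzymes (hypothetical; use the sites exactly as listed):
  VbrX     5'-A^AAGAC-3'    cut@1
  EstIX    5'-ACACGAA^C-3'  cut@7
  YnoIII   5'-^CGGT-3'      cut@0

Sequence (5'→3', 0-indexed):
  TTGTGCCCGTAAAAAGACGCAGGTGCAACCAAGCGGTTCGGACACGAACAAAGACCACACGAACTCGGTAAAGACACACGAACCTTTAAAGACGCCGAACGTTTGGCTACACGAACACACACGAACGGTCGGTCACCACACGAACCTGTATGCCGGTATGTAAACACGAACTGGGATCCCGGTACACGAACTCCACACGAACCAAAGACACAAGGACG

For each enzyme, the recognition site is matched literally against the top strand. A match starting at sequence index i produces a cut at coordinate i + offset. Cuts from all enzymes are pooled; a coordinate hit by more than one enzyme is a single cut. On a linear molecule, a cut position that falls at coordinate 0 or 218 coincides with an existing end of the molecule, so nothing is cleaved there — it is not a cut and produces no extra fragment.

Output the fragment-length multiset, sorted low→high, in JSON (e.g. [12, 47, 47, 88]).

Site scan:
  VbrX AAAGAC/1: at [12, 49, 69, 87, 203] ⇒ [13, 50, 70, 88, 204]
  EstIX ACACGAAC/7: at [41, 56, 75, 108, 118, 137, 163, 183, 194] ⇒ [48, 63, 82, 115, 125, 144, 170, 190, 201]
  YnoIII CGGT/0: at [33, 65, 125, 129, 153, 179] ⇒ [33, 65, 125, 129, 153, 179]

All cut coordinates (distinct, sorted): [13, 33, 48, 50, 63, 65, 70, 82, 88, 115, 125, 129, 144, 153, 170, 179, 190, 201, 204]

Fragments:
  [0,13): 13 bp
  [13,33): 20 bp
  [33,48): 15 bp
  [48,50): 2 bp
  [50,63): 13 bp
  [63,65): 2 bp
  [65,70): 5 bp
  [70,82): 12 bp
  [82,88): 6 bp
  [88,115): 27 bp
  [115,125): 10 bp
  [125,129): 4 bp
  [129,144): 15 bp
  [144,153): 9 bp
  [153,170): 17 bp
  [170,179): 9 bp
  [179,190): 11 bp
  [190,201): 11 bp
  [201,204): 3 bp
  [204,218): 14 bp

[2,2,3,4,5,6,9,9,10,11,11,12,13,13,14,15,15,17,20,27]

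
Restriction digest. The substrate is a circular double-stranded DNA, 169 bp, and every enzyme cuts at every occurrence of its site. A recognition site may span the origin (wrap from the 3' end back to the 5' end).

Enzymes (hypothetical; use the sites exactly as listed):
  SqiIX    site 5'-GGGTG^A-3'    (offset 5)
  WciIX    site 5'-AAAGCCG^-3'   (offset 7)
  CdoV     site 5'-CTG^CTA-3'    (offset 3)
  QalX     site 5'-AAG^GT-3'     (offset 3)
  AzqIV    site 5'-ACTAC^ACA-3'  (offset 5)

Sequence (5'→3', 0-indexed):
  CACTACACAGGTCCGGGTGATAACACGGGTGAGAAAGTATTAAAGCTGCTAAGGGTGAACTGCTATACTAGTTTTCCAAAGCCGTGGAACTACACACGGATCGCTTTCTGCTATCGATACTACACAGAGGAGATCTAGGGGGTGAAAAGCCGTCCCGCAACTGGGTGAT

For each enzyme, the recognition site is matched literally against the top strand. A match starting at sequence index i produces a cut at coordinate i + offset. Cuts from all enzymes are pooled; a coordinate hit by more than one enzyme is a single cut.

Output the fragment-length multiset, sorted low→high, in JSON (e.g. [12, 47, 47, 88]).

Scan for sites:
  SqiIX (GGGTGA, off=5): starts [14, 26, 52, 139, 162] → cuts [19, 31, 57, 144, 167]
  WciIX (AAAGCCG, off=7): starts [77, 145] → cuts [84, 152]
  CdoV (CTGCTA, off=3): starts [45, 59, 107] → cuts [48, 62, 110]
  QalX (AAGGT, off=3): no sites
  AzqIV (ACTACACA, off=5): starts [1, 88, 118] → cuts [6, 93, 123]

Pooled cuts: [6, 19, 31, 48, 57, 62, 84, 93, 110, 123, 144, 152, 167]

Fragments:
  6→19: 13 bp
  19→31: 12 bp
  31→48: 17 bp
  48→57: 9 bp
  57→62: 5 bp
  62→84: 22 bp
  84→93: 9 bp
  93→110: 17 bp
  110→123: 13 bp
  123→144: 21 bp
  144→152: 8 bp
  152→167: 15 bp
  167→6 (wrap): 169-167+6 = 8 bp

[5,8,8,9,9,12,13,13,15,17,17,21,22]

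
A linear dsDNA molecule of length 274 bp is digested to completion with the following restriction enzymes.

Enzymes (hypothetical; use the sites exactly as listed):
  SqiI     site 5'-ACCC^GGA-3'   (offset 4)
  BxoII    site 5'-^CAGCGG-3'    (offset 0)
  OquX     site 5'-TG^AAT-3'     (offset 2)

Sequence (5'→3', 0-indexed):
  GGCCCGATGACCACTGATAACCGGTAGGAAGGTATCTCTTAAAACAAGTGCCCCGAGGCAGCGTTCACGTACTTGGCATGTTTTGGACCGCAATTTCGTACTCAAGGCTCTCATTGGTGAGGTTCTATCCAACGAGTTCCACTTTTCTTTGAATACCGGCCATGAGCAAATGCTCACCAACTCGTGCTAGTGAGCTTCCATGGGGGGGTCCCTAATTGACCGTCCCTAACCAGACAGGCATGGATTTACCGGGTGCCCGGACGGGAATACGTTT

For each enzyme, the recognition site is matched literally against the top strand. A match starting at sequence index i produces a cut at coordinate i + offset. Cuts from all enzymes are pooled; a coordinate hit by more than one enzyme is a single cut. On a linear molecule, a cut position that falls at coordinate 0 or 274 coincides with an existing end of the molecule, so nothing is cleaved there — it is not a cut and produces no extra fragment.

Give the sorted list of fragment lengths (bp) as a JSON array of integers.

[123,151]

Scan for sites:
  SqiI (ACCCGGA, off=4): no sites
  BxoII (CAGCGG, off=0): no sites
  OquX TGAAT/2: at [149] ⇒ [151]

All cut coordinates (distinct, sorted): [151]

Fragment lengths:
  [0,151): 151 bp
  [151,274): 123 bp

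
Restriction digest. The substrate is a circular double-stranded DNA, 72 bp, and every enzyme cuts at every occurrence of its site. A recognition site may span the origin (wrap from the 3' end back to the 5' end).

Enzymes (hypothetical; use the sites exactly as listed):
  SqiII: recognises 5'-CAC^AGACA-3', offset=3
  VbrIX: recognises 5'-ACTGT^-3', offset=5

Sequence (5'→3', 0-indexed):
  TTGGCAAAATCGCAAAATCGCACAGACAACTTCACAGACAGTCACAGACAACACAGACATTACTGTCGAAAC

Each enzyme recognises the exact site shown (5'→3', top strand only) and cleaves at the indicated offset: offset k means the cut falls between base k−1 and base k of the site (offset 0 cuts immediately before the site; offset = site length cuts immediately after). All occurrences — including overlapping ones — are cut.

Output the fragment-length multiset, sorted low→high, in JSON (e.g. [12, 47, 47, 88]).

Per-enzyme occurrences:
  SqiII CACAGACA/3: at [20, 32, 42, 51] ⇒ [23, 35, 45, 54]
  VbrIX ACTGT/5: at [61] ⇒ [66]

Pooled cuts: [23, 35, 45, 54, 66]

Fragment lengths:
  23→35: 12 bp
  35→45: 10 bp
  45→54: 9 bp
  54→66: 12 bp
  66→23 (wrap): 72-66+23 = 29 bp

[9,10,12,12,29]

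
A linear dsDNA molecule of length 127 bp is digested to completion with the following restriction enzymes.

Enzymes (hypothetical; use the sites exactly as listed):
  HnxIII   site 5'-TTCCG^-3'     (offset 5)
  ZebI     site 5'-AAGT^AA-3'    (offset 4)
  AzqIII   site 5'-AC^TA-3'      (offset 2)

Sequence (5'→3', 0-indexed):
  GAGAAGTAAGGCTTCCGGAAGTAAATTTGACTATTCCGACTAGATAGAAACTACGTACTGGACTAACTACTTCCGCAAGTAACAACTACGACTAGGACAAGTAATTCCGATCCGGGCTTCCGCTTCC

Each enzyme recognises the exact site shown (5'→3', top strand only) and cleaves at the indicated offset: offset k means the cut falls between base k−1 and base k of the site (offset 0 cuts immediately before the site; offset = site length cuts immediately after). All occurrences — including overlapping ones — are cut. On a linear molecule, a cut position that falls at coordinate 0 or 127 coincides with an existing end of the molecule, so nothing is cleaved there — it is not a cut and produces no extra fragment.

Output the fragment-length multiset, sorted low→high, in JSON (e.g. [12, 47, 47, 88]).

[2,4,5,5,5,6,6,7,7,7,8,9,10,10,11,12,13]

Scan for sites:
  HnxIII (TTCCG, off=5): starts [12, 33, 70, 104, 117] → cuts [17, 38, 75, 109, 122]
  ZebI (AAGTAA, off=4): starts [3, 18, 76, 98] → cuts [7, 22, 80, 102]
  AzqIII (ACTA, off=2): starts [29, 38, 49, 61, 65, 84, 90] → cuts [31, 40, 51, 63, 67, 86, 92]

Pooled cuts: [7, 17, 22, 31, 38, 40, 51, 63, 67, 75, 80, 86, 92, 102, 109, 122]

Fragments:
  [0,7): 7 bp
  [7,17): 10 bp
  [17,22): 5 bp
  [22,31): 9 bp
  [31,38): 7 bp
  [38,40): 2 bp
  [40,51): 11 bp
  [51,63): 12 bp
  [63,67): 4 bp
  [67,75): 8 bp
  [75,80): 5 bp
  [80,86): 6 bp
  [86,92): 6 bp
  [92,102): 10 bp
  [102,109): 7 bp
  [109,122): 13 bp
  [122,127): 5 bp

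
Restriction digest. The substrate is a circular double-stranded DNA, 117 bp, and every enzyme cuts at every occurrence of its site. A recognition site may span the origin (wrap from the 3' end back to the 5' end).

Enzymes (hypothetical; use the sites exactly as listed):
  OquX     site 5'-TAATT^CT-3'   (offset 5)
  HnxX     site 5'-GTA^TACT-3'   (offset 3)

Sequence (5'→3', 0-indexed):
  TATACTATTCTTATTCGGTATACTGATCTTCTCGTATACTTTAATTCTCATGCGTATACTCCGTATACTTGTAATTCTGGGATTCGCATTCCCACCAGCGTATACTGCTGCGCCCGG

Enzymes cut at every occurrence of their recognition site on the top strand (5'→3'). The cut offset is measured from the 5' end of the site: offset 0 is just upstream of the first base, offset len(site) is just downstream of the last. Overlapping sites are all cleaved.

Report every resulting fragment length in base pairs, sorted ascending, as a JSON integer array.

[9,10,10,11,16,17,18,26]

Site scan:
  OquX (TAATTCT, off=5): starts [41, 71] → cuts [46, 76]
  HnxX (GTATACT, off=3): starts [17, 33, 53, 62, 99, 116] → cuts [2, 20, 36, 56, 65, 102]

All cut coordinates (distinct, sorted): [2, 20, 36, 46, 56, 65, 76, 102]

Fragments:
  2→20: 18 bp
  20→36: 16 bp
  36→46: 10 bp
  46→56: 10 bp
  56→65: 9 bp
  65→76: 11 bp
  76→102: 26 bp
  102→2 (wrap): 117-102+2 = 17 bp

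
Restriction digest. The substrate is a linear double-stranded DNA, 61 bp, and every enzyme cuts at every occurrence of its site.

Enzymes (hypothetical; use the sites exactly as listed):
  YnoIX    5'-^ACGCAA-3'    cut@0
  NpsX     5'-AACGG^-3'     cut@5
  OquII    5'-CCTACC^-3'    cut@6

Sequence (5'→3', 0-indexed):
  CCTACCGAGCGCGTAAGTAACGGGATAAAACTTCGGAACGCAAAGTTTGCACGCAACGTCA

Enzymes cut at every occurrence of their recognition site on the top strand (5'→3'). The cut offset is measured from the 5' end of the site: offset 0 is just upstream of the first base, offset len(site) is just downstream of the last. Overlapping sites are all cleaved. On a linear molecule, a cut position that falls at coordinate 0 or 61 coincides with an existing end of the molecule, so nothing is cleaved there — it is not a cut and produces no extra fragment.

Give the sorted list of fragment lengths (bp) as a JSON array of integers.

Scan for sites:
  YnoIX ACGCAA/0: at [37, 50] ⇒ [37, 50]
  NpsX AACGG/5: at [18] ⇒ [23]
  OquII CCTACC/6: at [0] ⇒ [6]

All cut coordinates (distinct, sorted): [6, 23, 37, 50]

Fragments:
  [0,6): 6 bp
  [6,23): 17 bp
  [23,37): 14 bp
  [37,50): 13 bp
  [50,61): 11 bp

[6,11,13,14,17]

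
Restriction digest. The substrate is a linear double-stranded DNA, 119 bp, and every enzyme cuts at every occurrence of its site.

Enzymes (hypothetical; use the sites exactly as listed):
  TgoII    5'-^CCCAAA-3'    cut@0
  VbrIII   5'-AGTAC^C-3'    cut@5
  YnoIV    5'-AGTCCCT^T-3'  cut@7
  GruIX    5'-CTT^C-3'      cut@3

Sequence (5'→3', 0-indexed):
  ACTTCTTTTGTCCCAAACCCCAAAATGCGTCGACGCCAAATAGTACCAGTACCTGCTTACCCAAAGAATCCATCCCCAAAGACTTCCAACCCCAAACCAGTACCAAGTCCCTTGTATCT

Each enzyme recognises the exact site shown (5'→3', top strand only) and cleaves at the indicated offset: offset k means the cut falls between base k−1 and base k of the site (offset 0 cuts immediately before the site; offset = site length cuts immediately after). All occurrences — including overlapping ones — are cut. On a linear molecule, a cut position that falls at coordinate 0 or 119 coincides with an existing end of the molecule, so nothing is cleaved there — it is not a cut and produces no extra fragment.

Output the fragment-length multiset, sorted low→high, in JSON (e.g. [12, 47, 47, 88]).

Scan for sites:
  TgoII (CCCAAA, off=0): starts [11, 18, 59, 74, 90] → cuts [11, 18, 59, 74, 90]
  VbrIII (AGTACC, off=5): starts [41, 47, 98] → cuts [46, 52, 103]
  YnoIV (AGTCCCTT, off=7): starts [105] → cuts [112]
  GruIX (CTTC, off=3): starts [1, 82] → cuts [4, 85]

Pooled cuts: [4, 11, 18, 46, 52, 59, 74, 85, 90, 103, 112]

Fragments:
  [0,4): 4 bp
  [4,11): 7 bp
  [11,18): 7 bp
  [18,46): 28 bp
  [46,52): 6 bp
  [52,59): 7 bp
  [59,74): 15 bp
  [74,85): 11 bp
  [85,90): 5 bp
  [90,103): 13 bp
  [103,112): 9 bp
  [112,119): 7 bp

[4,5,6,7,7,7,7,9,11,13,15,28]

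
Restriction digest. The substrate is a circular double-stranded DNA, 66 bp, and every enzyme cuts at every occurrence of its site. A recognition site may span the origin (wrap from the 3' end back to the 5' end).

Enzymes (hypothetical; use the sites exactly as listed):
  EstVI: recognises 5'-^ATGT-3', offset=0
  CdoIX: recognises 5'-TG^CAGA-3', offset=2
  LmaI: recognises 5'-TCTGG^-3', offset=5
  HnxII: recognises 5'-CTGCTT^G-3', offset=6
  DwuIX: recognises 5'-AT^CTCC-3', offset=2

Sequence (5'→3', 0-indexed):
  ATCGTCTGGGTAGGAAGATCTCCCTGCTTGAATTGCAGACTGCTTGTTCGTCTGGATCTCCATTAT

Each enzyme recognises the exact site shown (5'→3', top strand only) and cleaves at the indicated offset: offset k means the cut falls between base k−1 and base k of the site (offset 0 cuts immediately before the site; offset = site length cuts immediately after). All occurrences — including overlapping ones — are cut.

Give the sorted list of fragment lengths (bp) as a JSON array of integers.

[2,6,10,10,10,10,18]

Site scan:
  EstVI (ATGT, off=0): no sites
  CdoIX TGCAGA/2: at [33] ⇒ [35]
  LmaI TCTGG/5: at [4, 50] ⇒ [9, 55]
  HnxII CTGCTTG/6: at [23, 39] ⇒ [29, 45]
  DwuIX ATCTCC/2: at [17, 55] ⇒ [19, 57]

All cut coordinates (distinct, sorted): [9, 19, 29, 35, 45, 55, 57]

Fragments:
  9→19: 10 bp
  19→29: 10 bp
  29→35: 6 bp
  35→45: 10 bp
  45→55: 10 bp
  55→57: 2 bp
  57→9 (wrap): 66-57+9 = 18 bp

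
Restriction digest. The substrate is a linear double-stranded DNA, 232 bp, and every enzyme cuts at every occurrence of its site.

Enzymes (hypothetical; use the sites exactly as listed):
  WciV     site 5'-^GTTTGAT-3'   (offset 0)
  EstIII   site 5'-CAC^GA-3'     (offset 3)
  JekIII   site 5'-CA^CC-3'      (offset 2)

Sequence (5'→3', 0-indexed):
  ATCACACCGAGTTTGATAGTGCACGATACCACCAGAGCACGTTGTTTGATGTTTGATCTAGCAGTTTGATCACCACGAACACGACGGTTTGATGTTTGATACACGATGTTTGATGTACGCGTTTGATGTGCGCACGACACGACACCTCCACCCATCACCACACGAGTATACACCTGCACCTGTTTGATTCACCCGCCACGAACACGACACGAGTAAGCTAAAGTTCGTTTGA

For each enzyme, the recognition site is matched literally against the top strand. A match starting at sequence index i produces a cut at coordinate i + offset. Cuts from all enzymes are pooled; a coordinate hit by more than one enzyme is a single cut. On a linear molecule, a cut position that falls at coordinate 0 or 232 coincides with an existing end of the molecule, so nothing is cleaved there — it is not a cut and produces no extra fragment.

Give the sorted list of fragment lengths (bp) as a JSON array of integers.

Per-enzyme occurrences:
  WciV GTTTGAT/0: at [10, 43, 50, 63, 86, 93, 107, 120, 181] ⇒ [10, 43, 50, 63, 86, 93, 107, 120, 181]
  EstIII CACGA/3: at [21, 73, 79, 101, 132, 137, 160, 196, 202, 207] ⇒ [24, 76, 82, 104, 135, 140, 163, 199, 205, 210]
  JekIII CACC/2: at [4, 29, 70, 142, 148, 155, 170, 176, 189] ⇒ [6, 31, 72, 144, 150, 157, 172, 178, 191]

All cut coordinates (distinct, sorted): [6, 10, 24, 31, 43, 50, 63, 72, 76, 82, 86, 93, 104, 107, 120, 135, 140, 144, 150, 157, 163, 172, 178, 181, 191, 199, 205, 210]

Fragment lengths:
  [0,6): 6 bp
  [6,10): 4 bp
  [10,24): 14 bp
  [24,31): 7 bp
  [31,43): 12 bp
  [43,50): 7 bp
  [50,63): 13 bp
  [63,72): 9 bp
  [72,76): 4 bp
  [76,82): 6 bp
  [82,86): 4 bp
  [86,93): 7 bp
  [93,104): 11 bp
  [104,107): 3 bp
  [107,120): 13 bp
  [120,135): 15 bp
  [135,140): 5 bp
  [140,144): 4 bp
  [144,150): 6 bp
  [150,157): 7 bp
  [157,163): 6 bp
  [163,172): 9 bp
  [172,178): 6 bp
  [178,181): 3 bp
  [181,191): 10 bp
  [191,199): 8 bp
  [199,205): 6 bp
  [205,210): 5 bp
  [210,232): 22 bp

[3,3,4,4,4,4,5,5,6,6,6,6,6,6,7,7,7,7,8,9,9,10,11,12,13,13,14,15,22]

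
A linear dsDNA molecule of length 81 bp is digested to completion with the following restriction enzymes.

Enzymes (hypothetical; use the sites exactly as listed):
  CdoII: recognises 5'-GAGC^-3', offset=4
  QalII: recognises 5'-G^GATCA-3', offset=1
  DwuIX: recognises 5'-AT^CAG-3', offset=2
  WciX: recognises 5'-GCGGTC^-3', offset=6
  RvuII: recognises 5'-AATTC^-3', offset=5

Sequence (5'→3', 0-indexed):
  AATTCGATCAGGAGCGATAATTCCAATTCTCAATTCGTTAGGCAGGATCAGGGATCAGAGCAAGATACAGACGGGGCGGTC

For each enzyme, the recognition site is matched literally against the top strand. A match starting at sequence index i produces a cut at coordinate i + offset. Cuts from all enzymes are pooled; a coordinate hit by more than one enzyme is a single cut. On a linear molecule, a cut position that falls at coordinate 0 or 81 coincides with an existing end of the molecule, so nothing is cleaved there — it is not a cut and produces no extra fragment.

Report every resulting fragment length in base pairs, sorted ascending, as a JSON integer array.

Site scan:
  CdoII (GAGC, off=4): starts [11, 57] → cuts [15, 61]
  QalII (GGATCA, off=1): starts [44, 51] → cuts [45, 52]
  DwuIX (ATCAG, off=2): starts [6, 46, 53] → cuts [8, 48, 55]
  WciX (GCGGTC, off=6): starts [75] → cuts [] (position 81 is a terminus of the linear molecule — no cut)
  RvuII (AATTC, off=5): starts [0, 18, 24, 31] → cuts [5, 23, 29, 36]

Pooled cuts: [5, 8, 15, 23, 29, 36, 45, 48, 52, 55, 61]

Fragments:
  [0,5): 5 bp
  [5,8): 3 bp
  [8,15): 7 bp
  [15,23): 8 bp
  [23,29): 6 bp
  [29,36): 7 bp
  [36,45): 9 bp
  [45,48): 3 bp
  [48,52): 4 bp
  [52,55): 3 bp
  [55,61): 6 bp
  [61,81): 20 bp

[3,3,3,4,5,6,6,7,7,8,9,20]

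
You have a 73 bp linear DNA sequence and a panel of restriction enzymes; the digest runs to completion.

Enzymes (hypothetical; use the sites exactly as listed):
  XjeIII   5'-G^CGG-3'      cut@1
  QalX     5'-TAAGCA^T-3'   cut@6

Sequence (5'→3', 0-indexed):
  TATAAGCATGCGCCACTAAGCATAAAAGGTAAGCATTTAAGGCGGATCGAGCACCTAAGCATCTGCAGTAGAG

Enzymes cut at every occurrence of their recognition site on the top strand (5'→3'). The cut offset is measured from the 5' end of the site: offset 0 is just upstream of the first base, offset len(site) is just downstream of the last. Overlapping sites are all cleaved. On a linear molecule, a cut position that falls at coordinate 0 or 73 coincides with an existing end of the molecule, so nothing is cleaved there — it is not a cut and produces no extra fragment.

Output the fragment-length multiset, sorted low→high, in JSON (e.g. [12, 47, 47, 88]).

[7,8,12,13,14,19]

Per-enzyme occurrences:
  XjeIII (GCGG, off=1): starts [41] → cuts [42]
  QalX (TAAGCAT, off=6): starts [2, 16, 29, 55] → cuts [8, 22, 35, 61]

All cut coordinates (distinct, sorted): [8, 22, 35, 42, 61]

Fragments:
  [0,8): 8 bp
  [8,22): 14 bp
  [22,35): 13 bp
  [35,42): 7 bp
  [42,61): 19 bp
  [61,73): 12 bp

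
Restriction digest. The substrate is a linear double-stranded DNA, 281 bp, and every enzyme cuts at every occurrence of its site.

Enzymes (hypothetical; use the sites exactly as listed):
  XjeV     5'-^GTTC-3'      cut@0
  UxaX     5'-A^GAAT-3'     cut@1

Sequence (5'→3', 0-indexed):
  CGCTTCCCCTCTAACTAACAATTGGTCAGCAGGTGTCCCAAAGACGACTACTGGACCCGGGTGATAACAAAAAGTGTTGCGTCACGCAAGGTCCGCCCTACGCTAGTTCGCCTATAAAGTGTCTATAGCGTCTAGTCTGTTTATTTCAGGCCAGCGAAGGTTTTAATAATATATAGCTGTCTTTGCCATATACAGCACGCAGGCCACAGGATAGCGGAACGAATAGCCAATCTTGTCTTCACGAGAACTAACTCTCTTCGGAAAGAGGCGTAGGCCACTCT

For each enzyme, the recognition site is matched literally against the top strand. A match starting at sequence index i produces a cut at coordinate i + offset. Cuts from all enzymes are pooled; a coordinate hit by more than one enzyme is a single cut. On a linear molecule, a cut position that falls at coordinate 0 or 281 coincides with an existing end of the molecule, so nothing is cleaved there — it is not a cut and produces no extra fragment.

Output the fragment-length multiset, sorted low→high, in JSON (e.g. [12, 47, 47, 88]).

Scan for sites:
  XjeV GTTC/0: at [105] ⇒ [105]
  UxaX (AGAAT, off=1): no sites

All cut coordinates (distinct, sorted): [105]

Fragment lengths:
  [0,105): 105 bp
  [105,281): 176 bp

[105,176]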